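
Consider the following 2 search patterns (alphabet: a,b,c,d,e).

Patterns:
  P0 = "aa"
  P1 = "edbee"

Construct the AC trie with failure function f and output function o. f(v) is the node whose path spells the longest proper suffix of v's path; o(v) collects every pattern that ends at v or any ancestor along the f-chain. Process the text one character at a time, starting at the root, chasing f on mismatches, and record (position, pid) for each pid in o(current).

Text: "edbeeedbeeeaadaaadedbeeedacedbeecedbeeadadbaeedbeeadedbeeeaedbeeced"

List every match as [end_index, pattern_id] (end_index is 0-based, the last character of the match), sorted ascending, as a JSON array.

Construct AC machine:
Trie nodes:
  0='ε' goto a→1 e→3
  1='a' goto a→2
  2='aa' goto ·  ←P0
  3='e' goto d→4
  4='ed' goto b→5
  5='edb' goto e→6
  6='edbe' goto e→7
  7='edbee' goto ·  ←P1

BFS fail/out derivation:
  n1('a'): parent n0 fail=0; on 'a' 0 → fail=0;  out ∅∪∅=∅
  n3('e'): parent n0 fail=0; on 'e' 0 → fail=0;  out ∅∪∅=∅
  n2('aa'): parent n1 fail=0; on 'a' 0 → fail=1;  out {0}∪∅={0}
  n4('ed'): parent n3 fail=0; on 'd' 0 → fail=0;  out ∅∪∅=∅
  n5('edb'): parent n4 fail=0; on 'b' 0 → fail=0;  out ∅∪∅=∅
  n6('edbe'): parent n5 fail=0; on 'e' 0 → fail=3;  out ∅∪∅=∅
  n7('edbee'): parent n6 fail=3; on 'e' 3→0 → fail=3;  out {1}∪∅={1}

Run:
[0] read 'e'  n0⇒n3
[1] read 'd'  n3⇒n4
[2] read 'b'  n4⇒n5
[3] read 'e'  n5⇒n6
[4] read 'e'  n6⇒n7  → match P1@[0:4]
[5] read 'e'  n7⇒n3 (via fail)
[6] read 'd'  n3⇒n4
[7] read 'b'  n4⇒n5
[8] read 'e'  n5⇒n6
[9] read 'e'  n6⇒n7  → match P1@[5:9]
[10] read 'e'  n7⇒n3 (via fail)
[11] read 'a'  n3⇒n1 (via fail)
[12] read 'a'  n1⇒n2  → match P0@[11:12]
[13] read 'd'  n2⇒n0 (via fail)
[14] read 'a'  n0⇒n1
[15] read 'a'  n1⇒n2  → match P0@[14:15]
[16] read 'a'  n2⇒n2 (via fail)  → match P0@[15:16]
[17] read 'd'  n2⇒n0 (via fail)
[18] read 'e'  n0⇒n3
[19] read 'd'  n3⇒n4
[20] read 'b'  n4⇒n5
[21] read 'e'  n5⇒n6
[22] read 'e'  n6⇒n7  → match P1@[18:22]
[23] read 'e'  n7⇒n3 (via fail)
[24] read 'd'  n3⇒n4
[25] read 'a'  n4⇒n1 (via fail)
[26] read 'c'  n1⇒n0 (via fail)
[27] read 'e'  n0⇒n3
[28] read 'd'  n3⇒n4
[29] read 'b'  n4⇒n5
[30] read 'e'  n5⇒n6
[31] read 'e'  n6⇒n7  → match P1@[27:31]
[32] read 'c'  n7⇒n0 (via fail)
[33] read 'e'  n0⇒n3
[34] read 'd'  n3⇒n4
[35] read 'b'  n4⇒n5
[36] read 'e'  n5⇒n6
[37] read 'e'  n6⇒n7  → match P1@[33:37]
[38] read 'a'  n7⇒n1 (via fail)
[39] read 'd'  n1⇒n0 (via fail)
[40] read 'a'  n0⇒n1
[41] read 'd'  n1⇒n0 (via fail)
[42] read 'b'  n0⇒n0
[43] read 'a'  n0⇒n1
[44] read 'e'  n1⇒n3 (via fail)
[45] read 'e'  n3⇒n3 (via fail)
[46] read 'd'  n3⇒n4
[47] read 'b'  n4⇒n5
[48] read 'e'  n5⇒n6
[49] read 'e'  n6⇒n7  → match P1@[45:49]
[50] read 'a'  n7⇒n1 (via fail)
[51] read 'd'  n1⇒n0 (via fail)
[52] read 'e'  n0⇒n3
[53] read 'd'  n3⇒n4
[54] read 'b'  n4⇒n5
[55] read 'e'  n5⇒n6
[56] read 'e'  n6⇒n7  → match P1@[52:56]
[57] read 'e'  n7⇒n3 (via fail)
[58] read 'a'  n3⇒n1 (via fail)
[59] read 'e'  n1⇒n3 (via fail)
[60] read 'd'  n3⇒n4
[61] read 'b'  n4⇒n5
[62] read 'e'  n5⇒n6
[63] read 'e'  n6⇒n7  → match P1@[59:63]
[64] read 'c'  n7⇒n0 (via fail)
[65] read 'e'  n0⇒n3
[66] read 'd'  n3⇒n4

Result: [[4,1],[9,1],[12,0],[15,0],[16,0],[22,1],[31,1],[37,1],[49,1],[56,1],[63,1]]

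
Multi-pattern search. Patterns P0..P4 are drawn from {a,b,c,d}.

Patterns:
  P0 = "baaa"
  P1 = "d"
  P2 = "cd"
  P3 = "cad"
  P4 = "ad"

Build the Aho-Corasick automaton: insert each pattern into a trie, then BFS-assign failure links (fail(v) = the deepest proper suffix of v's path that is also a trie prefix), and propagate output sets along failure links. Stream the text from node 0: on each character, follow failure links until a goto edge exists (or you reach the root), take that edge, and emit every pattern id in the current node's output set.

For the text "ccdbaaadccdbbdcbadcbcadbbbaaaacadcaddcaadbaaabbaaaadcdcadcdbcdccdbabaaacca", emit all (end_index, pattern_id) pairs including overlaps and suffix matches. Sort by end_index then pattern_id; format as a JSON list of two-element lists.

Construct AC machine:
Trie (insert patterns):
  0='ε' goto a→10 b→1 c→6 d→5
  1='b' goto a→2
  2='ba' goto a→3
  3='baa' goto a→4
  4='baaa' goto ·  ←P0
  5='d' goto ·  ←P1
  6='c' goto a→8 d→7
  7='cd' goto ·  ←P2
  8='ca' goto d→9
  9='cad' goto ·  ←P3
  10='a' goto d→11
  11='ad' goto ·  ←P4

Failure links (BFS by depth):
  fail(1) 'b': from fail(0)=0 chase 'b': 0 ⇒ 0;  out=∅∪out(0)=∅
  fail(5) 'd': from fail(0)=0 chase 'd': 0 ⇒ 0;  out={1}∪out(0)={1}
  fail(6) 'c': from fail(0)=0 chase 'c': 0 ⇒ 0;  out=∅∪out(0)=∅
  fail(10) 'a': from fail(0)=0 chase 'a': 0 ⇒ 0;  out=∅∪out(0)=∅
  fail(2) 'ba': from fail(1)=0 chase 'a': 0 ⇒ 10;  out=∅∪out(10)=∅
  fail(7) 'cd': from fail(6)=0 chase 'd': 0 ⇒ 5;  out={2}∪out(5)={1,2}
  fail(8) 'ca': from fail(6)=0 chase 'a': 0 ⇒ 10;  out=∅∪out(10)=∅
  fail(11) 'ad': from fail(10)=0 chase 'd': 0 ⇒ 5;  out={4}∪out(5)={1,4}
  fail(3) 'baa': from fail(2)=10 chase 'a': 10→0 ⇒ 10;  out=∅∪out(10)=∅
  fail(9) 'cad': from fail(8)=10 chase 'd': 10 ⇒ 11;  out={3}∪out(11)={1,3,4}
  fail(4) 'baaa': from fail(3)=10 chase 'a': 10→0 ⇒ 10;  out={0}∪out(10)={0}

Text stream:
pos 0 'c': at 6
pos 1 'c': at 6 (fail-walked)
pos 2 'd': at 7  → match P1@[2:2],P2@[1:2]
pos 3 'b': at 1 (fail-walked)
pos 4 'a': at 2
pos 5 'a': at 3
pos 6 'a': at 4  → match P0@[3:6]
pos 7 'd': at 11 (fail-walked)  → match P1@[7:7],P4@[6:7]
pos 8 'c': at 6 (fail-walked)
pos 9 'c': at 6 (fail-walked)
pos 10 'd': at 7  → match P1@[10:10],P2@[9:10]
pos 11 'b': at 1 (fail-walked)
pos 12 'b': at 1 (fail-walked)
pos 13 'd': at 5 (fail-walked)  → match P1@[13:13]
pos 14 'c': at 6 (fail-walked)
pos 15 'b': at 1 (fail-walked)
pos 16 'a': at 2
pos 17 'd': at 11 (fail-walked)  → match P1@[17:17],P4@[16:17]
pos 18 'c': at 6 (fail-walked)
pos 19 'b': at 1 (fail-walked)
pos 20 'c': at 6 (fail-walked)
pos 21 'a': at 8
pos 22 'd': at 9  → match P1@[22:22],P3@[20:22],P4@[21:22]
pos 23 'b': at 1 (fail-walked)
pos 24 'b': at 1 (fail-walked)
pos 25 'b': at 1 (fail-walked)
pos 26 'a': at 2
pos 27 'a': at 3
pos 28 'a': at 4  → match P0@[25:28]
pos 29 'a': at 10 (fail-walked)
pos 30 'c': at 6 (fail-walked)
pos 31 'a': at 8
pos 32 'd': at 9  → match P1@[32:32],P3@[30:32],P4@[31:32]
pos 33 'c': at 6 (fail-walked)
pos 34 'a': at 8
pos 35 'd': at 9  → match P1@[35:35],P3@[33:35],P4@[34:35]
pos 36 'd': at 5 (fail-walked)  → match P1@[36:36]
pos 37 'c': at 6 (fail-walked)
pos 38 'a': at 8
pos 39 'a': at 10 (fail-walked)
pos 40 'd': at 11  → match P1@[40:40],P4@[39:40]
pos 41 'b': at 1 (fail-walked)
pos 42 'a': at 2
pos 43 'a': at 3
pos 44 'a': at 4  → match P0@[41:44]
pos 45 'b': at 1 (fail-walked)
pos 46 'b': at 1 (fail-walked)
pos 47 'a': at 2
pos 48 'a': at 3
pos 49 'a': at 4  → match P0@[46:49]
pos 50 'a': at 10 (fail-walked)
pos 51 'd': at 11  → match P1@[51:51],P4@[50:51]
pos 52 'c': at 6 (fail-walked)
pos 53 'd': at 7  → match P1@[53:53],P2@[52:53]
pos 54 'c': at 6 (fail-walked)
pos 55 'a': at 8
pos 56 'd': at 9  → match P1@[56:56],P3@[54:56],P4@[55:56]
pos 57 'c': at 6 (fail-walked)
pos 58 'd': at 7  → match P1@[58:58],P2@[57:58]
pos 59 'b': at 1 (fail-walked)
pos 60 'c': at 6 (fail-walked)
pos 61 'd': at 7  → match P1@[61:61],P2@[60:61]
pos 62 'c': at 6 (fail-walked)
pos 63 'c': at 6 (fail-walked)
pos 64 'd': at 7  → match P1@[64:64],P2@[63:64]
pos 65 'b': at 1 (fail-walked)
pos 66 'a': at 2
pos 67 'b': at 1 (fail-walked)
pos 68 'a': at 2
pos 69 'a': at 3
pos 70 'a': at 4  → match P0@[67:70]
pos 71 'c': at 6 (fail-walked)
pos 72 'c': at 6 (fail-walked)
pos 73 'a': at 8

Matches: [[2,1],[2,2],[6,0],[7,1],[7,4],[10,1],[10,2],[13,1],[17,1],[17,4],[22,1],[22,3],[22,4],[28,0],[32,1],[32,3],[32,4],[35,1],[35,3],[35,4],[36,1],[40,1],[40,4],[44,0],[49,0],[51,1],[51,4],[53,1],[53,2],[56,1],[56,3],[56,4],[58,1],[58,2],[61,1],[61,2],[64,1],[64,2],[70,0]]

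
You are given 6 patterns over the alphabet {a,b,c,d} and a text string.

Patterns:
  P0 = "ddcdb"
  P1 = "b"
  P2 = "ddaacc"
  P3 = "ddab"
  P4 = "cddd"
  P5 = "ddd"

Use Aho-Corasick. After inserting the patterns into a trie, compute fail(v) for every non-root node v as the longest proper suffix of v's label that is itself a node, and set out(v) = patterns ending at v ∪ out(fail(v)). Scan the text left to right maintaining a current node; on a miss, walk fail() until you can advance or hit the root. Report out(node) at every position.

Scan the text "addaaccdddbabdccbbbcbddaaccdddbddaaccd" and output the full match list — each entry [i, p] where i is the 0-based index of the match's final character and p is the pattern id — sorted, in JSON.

Construct AC machine:
Trie (insert patterns):
  0='ε' goto b→6 c→12 d→1
  1='d' goto d→2
  2='dd' goto a→7 c→3 d→16
  3='ddc' goto d→4
  4='ddcd' goto b→5
  5='ddcdb' goto ·  ←P0
  6='b' goto ·  ←P1
  7='dda' goto a→8 b→11
  8='ddaa' goto c→9
  9='ddaac' goto c→10
  10='ddaacc' goto ·  ←P2
  11='ddab' goto ·  ←P3
  12='c' goto d→13
  13='cd' goto d→14
  14='cdd' goto d→15
  15='cddd' goto ·  ←P4
  16='ddd' goto ·  ←P5

Failure links (BFS by depth):
  n1('d'): parent n0 fail=0; on 'd' 0 → fail=0;  out ∅∪∅=∅
  n6('b'): parent n0 fail=0; on 'b' 0 → fail=0;  out {1}∪∅={1}
  n12('c'): parent n0 fail=0; on 'c' 0 → fail=0;  out ∅∪∅=∅
  n2('dd'): parent n1 fail=0; on 'd' 0 → fail=1;  out ∅∪∅=∅
  n13('cd'): parent n12 fail=0; on 'd' 0 → fail=1;  out ∅∪∅=∅
  n3('ddc'): parent n2 fail=1; on 'c' 1→0 → fail=12;  out ∅∪∅=∅
  n7('dda'): parent n2 fail=1; on 'a' 1→0 → fail=0;  out ∅∪∅=∅
  n14('cdd'): parent n13 fail=1; on 'd' 1 → fail=2;  out ∅∪∅=∅
  n16('ddd'): parent n2 fail=1; on 'd' 1 → fail=2;  out {5}∪∅={5}
  n4('ddcd'): parent n3 fail=12; on 'd' 12 → fail=13;  out ∅∪∅=∅
  n8('ddaa'): parent n7 fail=0; on 'a' 0 → fail=0;  out ∅∪∅=∅
  n11('ddab'): parent n7 fail=0; on 'b' 0 → fail=6;  out {3}∪{1}={1,3}
  n15('cddd'): parent n14 fail=2; on 'd' 2 → fail=16;  out {4}∪{5}={4,5}
  n5('ddcdb'): parent n4 fail=13; on 'b' 13→1→0 → fail=6;  out {0}∪{1}={0,1}
  n9('ddaac'): parent n8 fail=0; on 'c' 0 → fail=12;  out ∅∪∅=∅
  n10('ddaacc'): parent n9 fail=12; on 'c' 12→0 → fail=12;  out {2}∪∅={2}

Text stream:
pos 0 'a': at 0
pos 1 'd': at 1
pos 2 'd': at 2
pos 3 'a': at 7
pos 4 'a': at 8
pos 5 'c': at 9
pos 6 'c': at 10  → match P2@[1:6]
pos 7 'd': at 13 (via fail)
pos 8 'd': at 14
pos 9 'd': at 15  → match P4@[6:9],P5@[7:9]
pos 10 'b': at 6 (via fail)  → match P1@[10:10]
pos 11 'a': at 0 (via fail)
pos 12 'b': at 6  → match P1@[12:12]
pos 13 'd': at 1 (via fail)
pos 14 'c': at 12 (via fail)
pos 15 'c': at 12 (via fail)
pos 16 'b': at 6 (via fail)  → match P1@[16:16]
pos 17 'b': at 6 (via fail)  → match P1@[17:17]
pos 18 'b': at 6 (via fail)  → match P1@[18:18]
pos 19 'c': at 12 (via fail)
pos 20 'b': at 6 (via fail)  → match P1@[20:20]
pos 21 'd': at 1 (via fail)
pos 22 'd': at 2
pos 23 'a': at 7
pos 24 'a': at 8
pos 25 'c': at 9
pos 26 'c': at 10  → match P2@[21:26]
pos 27 'd': at 13 (via fail)
pos 28 'd': at 14
pos 29 'd': at 15  → match P4@[26:29],P5@[27:29]
pos 30 'b': at 6 (via fail)  → match P1@[30:30]
pos 31 'd': at 1 (via fail)
pos 32 'd': at 2
pos 33 'a': at 7
pos 34 'a': at 8
pos 35 'c': at 9
pos 36 'c': at 10  → match P2@[31:36]
pos 37 'd': at 13 (via fail)

Matches: [[6,2],[9,4],[9,5],[10,1],[12,1],[16,1],[17,1],[18,1],[20,1],[26,2],[29,4],[29,5],[30,1],[36,2]]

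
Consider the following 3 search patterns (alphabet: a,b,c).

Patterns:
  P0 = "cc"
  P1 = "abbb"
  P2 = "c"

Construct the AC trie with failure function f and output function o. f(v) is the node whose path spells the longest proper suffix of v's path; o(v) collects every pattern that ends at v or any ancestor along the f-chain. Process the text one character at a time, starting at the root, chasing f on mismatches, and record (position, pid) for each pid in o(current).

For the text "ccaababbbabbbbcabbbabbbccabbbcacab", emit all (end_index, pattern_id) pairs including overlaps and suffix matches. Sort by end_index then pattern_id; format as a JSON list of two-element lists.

Build automaton:
Trie (insert patterns):
  0='ε' goto a→3 c→1
  1='c' goto c→2  ←P2
  2='cc' goto ·  ←P0
  3='a' goto b→4
  4='ab' goto b→5
  5='abb' goto b→6
  6='abbb' goto ·  ←P1

BFS fail/out derivation:
  n1('c'): parent n0 fail=0; on 'c' 0 → fail=0;  out {2}∪∅={2}
  n3('a'): parent n0 fail=0; on 'a' 0 → fail=0;  out ∅∪∅=∅
  n2('cc'): parent n1 fail=0; on 'c' 0 → fail=1;  out {0}∪{2}={0,2}
  n4('ab'): parent n3 fail=0; on 'b' 0 → fail=0;  out ∅∪∅=∅
  n5('abb'): parent n4 fail=0; on 'b' 0 → fail=0;  out ∅∪∅=∅
  n6('abbb'): parent n5 fail=0; on 'b' 0 → fail=0;  out {1}∪∅={1}

Text stream:
[0] read 'c'  n0⇒n1  ** P2@[0:0]
[1] read 'c'  n1⇒n2  ** P0@[0:1],P2@[1:1]
[2] read 'a'  n2⇒n3 (via fail)
[3] read 'a'  n3⇒n3 (via fail)
[4] read 'b'  n3⇒n4
[5] read 'a'  n4⇒n3 (via fail)
[6] read 'b'  n3⇒n4
[7] read 'b'  n4⇒n5
[8] read 'b'  n5⇒n6  ** P1@[5:8]
[9] read 'a'  n6⇒n3 (via fail)
[10] read 'b'  n3⇒n4
[11] read 'b'  n4⇒n5
[12] read 'b'  n5⇒n6  ** P1@[9:12]
[13] read 'b'  n6⇒n0 (via fail)
[14] read 'c'  n0⇒n1  ** P2@[14:14]
[15] read 'a'  n1⇒n3 (via fail)
[16] read 'b'  n3⇒n4
[17] read 'b'  n4⇒n5
[18] read 'b'  n5⇒n6  ** P1@[15:18]
[19] read 'a'  n6⇒n3 (via fail)
[20] read 'b'  n3⇒n4
[21] read 'b'  n4⇒n5
[22] read 'b'  n5⇒n6  ** P1@[19:22]
[23] read 'c'  n6⇒n1 (via fail)  ** P2@[23:23]
[24] read 'c'  n1⇒n2  ** P0@[23:24],P2@[24:24]
[25] read 'a'  n2⇒n3 (via fail)
[26] read 'b'  n3⇒n4
[27] read 'b'  n4⇒n5
[28] read 'b'  n5⇒n6  ** P1@[25:28]
[29] read 'c'  n6⇒n1 (via fail)  ** P2@[29:29]
[30] read 'a'  n1⇒n3 (via fail)
[31] read 'c'  n3⇒n1 (via fail)  ** P2@[31:31]
[32] read 'a'  n1⇒n3 (via fail)
[33] read 'b'  n3⇒n4

Result: [[0,2],[1,0],[1,2],[8,1],[12,1],[14,2],[18,1],[22,1],[23,2],[24,0],[24,2],[28,1],[29,2],[31,2]]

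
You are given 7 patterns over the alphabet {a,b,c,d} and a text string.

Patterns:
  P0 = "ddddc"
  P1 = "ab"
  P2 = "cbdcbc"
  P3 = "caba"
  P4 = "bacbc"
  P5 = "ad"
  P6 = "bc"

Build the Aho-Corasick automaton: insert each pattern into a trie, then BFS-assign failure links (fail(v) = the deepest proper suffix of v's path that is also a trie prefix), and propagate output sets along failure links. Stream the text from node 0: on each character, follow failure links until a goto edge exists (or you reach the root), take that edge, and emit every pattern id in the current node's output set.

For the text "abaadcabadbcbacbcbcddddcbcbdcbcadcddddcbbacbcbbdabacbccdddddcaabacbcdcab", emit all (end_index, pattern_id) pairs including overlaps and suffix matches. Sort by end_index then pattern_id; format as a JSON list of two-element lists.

Build:
Trie nodes:
  0='ε' goto a→6 b→17 c→8 d→1
  1='d' goto d→2
  2='dd' goto d→3
  3='ddd' goto d→4
  4='dddd' goto c→5
  5='ddddc' goto ·  ←P0
  6='a' goto b→7 d→22
  7='ab' goto ·  ←P1
  8='c' goto a→14 b→9
  9='cb' goto d→10
  10='cbd' goto c→11
  11='cbdc' goto b→12
  12='cbdcb' goto c→13
  13='cbdcbc' goto ·  ←P2
  14='ca' goto b→15
  15='cab' goto a→16
  16='caba' goto ·  ←P3
  17='b' goto a→18 c→23
  18='ba' goto c→19
  19='bac' goto b→20
  20='bacb' goto c→21
  21='bacbc' goto ·  ←P4
  22='ad' goto ·  ←P5
  23='bc' goto ·  ←P6

Failure links (BFS by depth):
  n1('d'): parent n0 fail=0; on 'd' 0 → fail=0;  out ∅∪∅=∅
  n6('a'): parent n0 fail=0; on 'a' 0 → fail=0;  out ∅∪∅=∅
  n8('c'): parent n0 fail=0; on 'c' 0 → fail=0;  out ∅∪∅=∅
  n17('b'): parent n0 fail=0; on 'b' 0 → fail=0;  out ∅∪∅=∅
  n2('dd'): parent n1 fail=0; on 'd' 0 → fail=1;  out ∅∪∅=∅
  n7('ab'): parent n6 fail=0; on 'b' 0 → fail=17;  out {1}∪∅={1}
  n9('cb'): parent n8 fail=0; on 'b' 0 → fail=17;  out ∅∪∅=∅
  n14('ca'): parent n8 fail=0; on 'a' 0 → fail=6;  out ∅∪∅=∅
  n18('ba'): parent n17 fail=0; on 'a' 0 → fail=6;  out ∅∪∅=∅
  n22('ad'): parent n6 fail=0; on 'd' 0 → fail=1;  out {5}∪∅={5}
  n23('bc'): parent n17 fail=0; on 'c' 0 → fail=8;  out {6}∪∅={6}
  n3('ddd'): parent n2 fail=1; on 'd' 1 → fail=2;  out ∅∪∅=∅
  n10('cbd'): parent n9 fail=17; on 'd' 17→0 → fail=1;  out ∅∪∅=∅
  n15('cab'): parent n14 fail=6; on 'b' 6 → fail=7;  out ∅∪{1}={1}
  n19('bac'): parent n18 fail=6; on 'c' 6→0 → fail=8;  out ∅∪∅=∅
  n4('dddd'): parent n3 fail=2; on 'd' 2 → fail=3;  out ∅∪∅=∅
  n11('cbdc'): parent n10 fail=1; on 'c' 1→0 → fail=8;  out ∅∪∅=∅
  n16('caba'): parent n15 fail=7; on 'a' 7→17 → fail=18;  out {3}∪∅={3}
  n20('bacb'): parent n19 fail=8; on 'b' 8 → fail=9;  out ∅∪∅=∅
  n5('ddddc'): parent n4 fail=3; on 'c' 3→2→1→0 → fail=8;  out {0}∪∅={0}
  n12('cbdcb'): parent n11 fail=8; on 'b' 8 → fail=9;  out ∅∪∅=∅
  n21('bacbc'): parent n20 fail=9; on 'c' 9→17 → fail=23;  out {4}∪{6}={4,6}
  n13('cbdcbc'): parent n12 fail=9; on 'c' 9→17 → fail=23;  out {2}∪{6}={2,6}

Text stream:
i=0 'a': node 0→6
i=1 'b': node 6→7  emit P1@[0:1]
i=2 'a': node 7→18 (via fail)
i=3 'a': node 18→6 (via fail)
i=4 'd': node 6→22  emit P5@[3:4]
i=5 'c': node 22→8 (via fail)
i=6 'a': node 8→14
i=7 'b': node 14→15  emit P1@[6:7]
i=8 'a': node 15→16  emit P3@[5:8]
i=9 'd': node 16→22 (via fail)  emit P5@[8:9]
i=10 'b': node 22→17 (via fail)
i=11 'c': node 17→23  emit P6@[10:11]
i=12 'b': node 23→9 (via fail)
i=13 'a': node 9→18 (via fail)
i=14 'c': node 18→19
i=15 'b': node 19→20
i=16 'c': node 20→21  emit P4@[12:16],P6@[15:16]
i=17 'b': node 21→9 (via fail)
i=18 'c': node 9→23 (via fail)  emit P6@[17:18]
i=19 'd': node 23→1 (via fail)
i=20 'd': node 1→2
i=21 'd': node 2→3
i=22 'd': node 3→4
i=23 'c': node 4→5  emit P0@[19:23]
i=24 'b': node 5→9 (via fail)
i=25 'c': node 9→23 (via fail)  emit P6@[24:25]
i=26 'b': node 23→9 (via fail)
i=27 'd': node 9→10
i=28 'c': node 10→11
i=29 'b': node 11→12
i=30 'c': node 12→13  emit P2@[25:30],P6@[29:30]
i=31 'a': node 13→14 (via fail)
i=32 'd': node 14→22 (via fail)  emit P5@[31:32]
i=33 'c': node 22→8 (via fail)
i=34 'd': node 8→1 (via fail)
i=35 'd': node 1→2
i=36 'd': node 2→3
i=37 'd': node 3→4
i=38 'c': node 4→5  emit P0@[34:38]
i=39 'b': node 5→9 (via fail)
i=40 'b': node 9→17 (via fail)
i=41 'a': node 17→18
i=42 'c': node 18→19
i=43 'b': node 19→20
i=44 'c': node 20→21  emit P4@[40:44],P6@[43:44]
i=45 'b': node 21→9 (via fail)
i=46 'b': node 9→17 (via fail)
i=47 'd': node 17→1 (via fail)
i=48 'a': node 1→6 (via fail)
i=49 'b': node 6→7  emit P1@[48:49]
i=50 'a': node 7→18 (via fail)
i=51 'c': node 18→19
i=52 'b': node 19→20
i=53 'c': node 20→21  emit P4@[49:53],P6@[52:53]
i=54 'c': node 21→8 (via fail)
i=55 'd': node 8→1 (via fail)
i=56 'd': node 1→2
i=57 'd': node 2→3
i=58 'd': node 3→4
i=59 'd': node 4→4 (via fail)
i=60 'c': node 4→5  emit P0@[56:60]
i=61 'a': node 5→14 (via fail)
i=62 'a': node 14→6 (via fail)
i=63 'b': node 6→7  emit P1@[62:63]
i=64 'a': node 7→18 (via fail)
i=65 'c': node 18→19
i=66 'b': node 19→20
i=67 'c': node 20→21  emit P4@[63:67],P6@[66:67]
i=68 'd': node 21→1 (via fail)
i=69 'c': node 1→8 (via fail)
i=70 'a': node 8→14
i=71 'b': node 14→15  emit P1@[70:71]

Matches: [[1,1],[4,5],[7,1],[8,3],[9,5],[11,6],[16,4],[16,6],[18,6],[23,0],[25,6],[30,2],[30,6],[32,5],[38,0],[44,4],[44,6],[49,1],[53,4],[53,6],[60,0],[63,1],[67,4],[67,6],[71,1]]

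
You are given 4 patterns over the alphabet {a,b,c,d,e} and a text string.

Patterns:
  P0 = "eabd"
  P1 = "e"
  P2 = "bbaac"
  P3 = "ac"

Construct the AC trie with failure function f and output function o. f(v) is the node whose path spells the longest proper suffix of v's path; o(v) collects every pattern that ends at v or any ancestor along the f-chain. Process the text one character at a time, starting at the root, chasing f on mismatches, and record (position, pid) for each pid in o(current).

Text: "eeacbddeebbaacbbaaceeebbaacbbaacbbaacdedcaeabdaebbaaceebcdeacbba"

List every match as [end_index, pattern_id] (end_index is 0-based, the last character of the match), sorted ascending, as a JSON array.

Build automaton:
Trie nodes:
  n0 'ε': a→10 b→5 e→1
  n1 'e': a→2  ←P1
  n2 'ea': b→3
  n3 'eab': d→4
  n4 'eabd': ·  ←P0
  n5 'b': b→6
  n6 'bb': a→7
  n7 'bba': a→8
  n8 'bbaa': c→9
  n9 'bbaac': ·  ←P2
  n10 'a': c→11
  n11 'ac': ·  ←P3

BFS fail/out derivation:
  n1('e'): parent n0 fail=0; on 'e' 0 → fail=0;  out {1}∪∅={1}
  n5('b'): parent n0 fail=0; on 'b' 0 → fail=0;  out ∅∪∅=∅
  n10('a'): parent n0 fail=0; on 'a' 0 → fail=0;  out ∅∪∅=∅
  n2('ea'): parent n1 fail=0; on 'a' 0 → fail=10;  out ∅∪∅=∅
  n6('bb'): parent n5 fail=0; on 'b' 0 → fail=5;  out ∅∪∅=∅
  n11('ac'): parent n10 fail=0; on 'c' 0 → fail=0;  out {3}∪∅={3}
  n3('eab'): parent n2 fail=10; on 'b' 10→0 → fail=5;  out ∅∪∅=∅
  n7('bba'): parent n6 fail=5; on 'a' 5→0 → fail=10;  out ∅∪∅=∅
  n4('eabd'): parent n3 fail=5; on 'd' 5→0 → fail=0;  out {0}∪∅={0}
  n8('bbaa'): parent n7 fail=10; on 'a' 10→0 → fail=10;  out ∅∪∅=∅
  n9('bbaac'): parent n8 fail=10; on 'c' 10 → fail=11;  out {2}∪{3}={2,3}

Scan:
pos 0 'e': at 1  → match P1@[0:0]
pos 1 'e': at 1 ·f  → match P1@[1:1]
pos 2 'a': at 2
pos 3 'c': at 11 ·f  → match P3@[2:3]
pos 4 'b': at 5 ·f
pos 5 'd': at 0 ·f
pos 6 'd': at 0
pos 7 'e': at 1  → match P1@[7:7]
pos 8 'e': at 1 ·f  → match P1@[8:8]
pos 9 'b': at 5 ·f
pos 10 'b': at 6
pos 11 'a': at 7
pos 12 'a': at 8
pos 13 'c': at 9  → match P2@[9:13],P3@[12:13]
pos 14 'b': at 5 ·f
pos 15 'b': at 6
pos 16 'a': at 7
pos 17 'a': at 8
pos 18 'c': at 9  → match P2@[14:18],P3@[17:18]
pos 19 'e': at 1 ·f  → match P1@[19:19]
pos 20 'e': at 1 ·f  → match P1@[20:20]
pos 21 'e': at 1 ·f  → match P1@[21:21]
pos 22 'b': at 5 ·f
pos 23 'b': at 6
pos 24 'a': at 7
pos 25 'a': at 8
pos 26 'c': at 9  → match P2@[22:26],P3@[25:26]
pos 27 'b': at 5 ·f
pos 28 'b': at 6
pos 29 'a': at 7
pos 30 'a': at 8
pos 31 'c': at 9  → match P2@[27:31],P3@[30:31]
pos 32 'b': at 5 ·f
pos 33 'b': at 6
pos 34 'a': at 7
pos 35 'a': at 8
pos 36 'c': at 9  → match P2@[32:36],P3@[35:36]
pos 37 'd': at 0 ·f
pos 38 'e': at 1  → match P1@[38:38]
pos 39 'd': at 0 ·f
pos 40 'c': at 0
pos 41 'a': at 10
pos 42 'e': at 1 ·f  → match P1@[42:42]
pos 43 'a': at 2
pos 44 'b': at 3
pos 45 'd': at 4  → match P0@[42:45]
pos 46 'a': at 10 ·f
pos 47 'e': at 1 ·f  → match P1@[47:47]
pos 48 'b': at 5 ·f
pos 49 'b': at 6
pos 50 'a': at 7
pos 51 'a': at 8
pos 52 'c': at 9  → match P2@[48:52],P3@[51:52]
pos 53 'e': at 1 ·f  → match P1@[53:53]
pos 54 'e': at 1 ·f  → match P1@[54:54]
pos 55 'b': at 5 ·f
pos 56 'c': at 0 ·f
pos 57 'd': at 0
pos 58 'e': at 1  → match P1@[58:58]
pos 59 'a': at 2
pos 60 'c': at 11 ·f  → match P3@[59:60]
pos 61 'b': at 5 ·f
pos 62 'b': at 6
pos 63 'a': at 7

All matches (sorted): [[0,1],[1,1],[3,3],[7,1],[8,1],[13,2],[13,3],[18,2],[18,3],[19,1],[20,1],[21,1],[26,2],[26,3],[31,2],[31,3],[36,2],[36,3],[38,1],[42,1],[45,0],[47,1],[52,2],[52,3],[53,1],[54,1],[58,1],[60,3]]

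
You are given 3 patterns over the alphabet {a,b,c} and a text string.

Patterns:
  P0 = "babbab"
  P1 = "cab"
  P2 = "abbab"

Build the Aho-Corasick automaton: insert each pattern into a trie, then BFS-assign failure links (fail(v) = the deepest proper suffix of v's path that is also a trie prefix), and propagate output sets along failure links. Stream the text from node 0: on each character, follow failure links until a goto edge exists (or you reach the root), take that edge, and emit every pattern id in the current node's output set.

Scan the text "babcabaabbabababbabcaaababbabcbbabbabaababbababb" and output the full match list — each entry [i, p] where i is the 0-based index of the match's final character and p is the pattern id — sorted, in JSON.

Build automaton:
Trie (insert patterns):
  0='ε' goto a→10 b→1 c→7
  1='b' goto a→2
  2='ba' goto b→3
  3='bab' goto b→4
  4='babb' goto a→5
  5='babba' goto b→6
  6='babbab' goto ·  ←P0
  7='c' goto a→8
  8='ca' goto b→9
  9='cab' goto ·  ←P1
  10='a' goto b→11
  11='ab' goto b→12
  12='abb' goto a→13
  13='abba' goto b→14
  14='abbab' goto ·  ←P2

Failure links (BFS by depth):
  n1('b'): parent n0 fail=0; on 'b' 0 → fail=0;  out ∅∪∅=∅
  n7('c'): parent n0 fail=0; on 'c' 0 → fail=0;  out ∅∪∅=∅
  n10('a'): parent n0 fail=0; on 'a' 0 → fail=0;  out ∅∪∅=∅
  n2('ba'): parent n1 fail=0; on 'a' 0 → fail=10;  out ∅∪∅=∅
  n8('ca'): parent n7 fail=0; on 'a' 0 → fail=10;  out ∅∪∅=∅
  n11('ab'): parent n10 fail=0; on 'b' 0 → fail=1;  out ∅∪∅=∅
  n3('bab'): parent n2 fail=10; on 'b' 10 → fail=11;  out ∅∪∅=∅
  n9('cab'): parent n8 fail=10; on 'b' 10 → fail=11;  out {1}∪∅={1}
  n12('abb'): parent n11 fail=1; on 'b' 1→0 → fail=1;  out ∅∪∅=∅
  n4('babb'): parent n3 fail=11; on 'b' 11 → fail=12;  out ∅∪∅=∅
  n13('abba'): parent n12 fail=1; on 'a' 1 → fail=2;  out ∅∪∅=∅
  n5('babba'): parent n4 fail=12; on 'a' 12 → fail=13;  out ∅∪∅=∅
  n14('abbab'): parent n13 fail=2; on 'b' 2 → fail=3;  out {2}∪∅={2}
  n6('babbab'): parent n5 fail=13; on 'b' 13 → fail=14;  out {0}∪{2}={0,2}

Run:
i=0 'b': node 0→1
i=1 'a': node 1→2
i=2 'b': node 2→3
i=3 'c': node 3→7 (fail-walked)
i=4 'a': node 7→8
i=5 'b': node 8→9  emit P1@[3:5]
i=6 'a': node 9→2 (fail-walked)
i=7 'a': node 2→10 (fail-walked)
i=8 'b': node 10→11
i=9 'b': node 11→12
i=10 'a': node 12→13
i=11 'b': node 13→14  emit P2@[7:11]
i=12 'a': node 14→2 (fail-walked)
i=13 'b': node 2→3
i=14 'a': node 3→2 (fail-walked)
i=15 'b': node 2→3
i=16 'b': node 3→4
i=17 'a': node 4→5
i=18 'b': node 5→6  emit P0@[13:18],P2@[14:18]
i=19 'c': node 6→7 (fail-walked)
i=20 'a': node 7→8
i=21 'a': node 8→10 (fail-walked)
i=22 'a': node 10→10 (fail-walked)
i=23 'b': node 10→11
i=24 'a': node 11→2 (fail-walked)
i=25 'b': node 2→3
i=26 'b': node 3→4
i=27 'a': node 4→5
i=28 'b': node 5→6  emit P0@[23:28],P2@[24:28]
i=29 'c': node 6→7 (fail-walked)
i=30 'b': node 7→1 (fail-walked)
i=31 'b': node 1→1 (fail-walked)
i=32 'a': node 1→2
i=33 'b': node 2→3
i=34 'b': node 3→4
i=35 'a': node 4→5
i=36 'b': node 5→6  emit P0@[31:36],P2@[32:36]
i=37 'a': node 6→2 (fail-walked)
i=38 'a': node 2→10 (fail-walked)
i=39 'b': node 10→11
i=40 'a': node 11→2 (fail-walked)
i=41 'b': node 2→3
i=42 'b': node 3→4
i=43 'a': node 4→5
i=44 'b': node 5→6  emit P0@[39:44],P2@[40:44]
i=45 'a': node 6→2 (fail-walked)
i=46 'b': node 2→3
i=47 'b': node 3→4

Result: [[5,1],[11,2],[18,0],[18,2],[28,0],[28,2],[36,0],[36,2],[44,0],[44,2]]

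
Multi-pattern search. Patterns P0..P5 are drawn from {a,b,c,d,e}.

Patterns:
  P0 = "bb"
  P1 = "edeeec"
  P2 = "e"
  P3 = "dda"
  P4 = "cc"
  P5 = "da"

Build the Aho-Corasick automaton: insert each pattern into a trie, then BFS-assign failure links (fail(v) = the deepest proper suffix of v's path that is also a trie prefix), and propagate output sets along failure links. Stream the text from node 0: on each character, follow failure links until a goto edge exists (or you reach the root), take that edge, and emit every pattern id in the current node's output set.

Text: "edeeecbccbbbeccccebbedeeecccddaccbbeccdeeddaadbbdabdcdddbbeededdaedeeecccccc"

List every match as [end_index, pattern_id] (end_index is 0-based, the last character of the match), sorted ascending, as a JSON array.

Build automaton:
Trie (insert patterns):
  n0 'ε': b→1 c→12 d→9 e→3
  n1 'b': b→2
  n2 'bb': ·  [P0 ends]
  n3 'e': d→4  [P2 ends]
  n4 'ed': e→5
  n5 'ede': e→6
  n6 'edee': e→7
  n7 'edeee': c→8
  n8 'edeeec': ·  [P1 ends]
  n9 'd': a→14 d→10
  n10 'dd': a→11
  n11 'dda': ·  [P3 ends]
  n12 'c': c→13
  n13 'cc': ·  [P4 ends]
  n14 'da': ·  [P5 ends]

Failure links (BFS by depth):
  n1('b'): parent n0 fail=0; on 'b' 0 → fail=0;  out ∅∪∅=∅
  n3('e'): parent n0 fail=0; on 'e' 0 → fail=0;  out {2}∪∅={2}
  n9('d'): parent n0 fail=0; on 'd' 0 → fail=0;  out ∅∪∅=∅
  n12('c'): parent n0 fail=0; on 'c' 0 → fail=0;  out ∅∪∅=∅
  n2('bb'): parent n1 fail=0; on 'b' 0 → fail=1;  out {0}∪∅={0}
  n4('ed'): parent n3 fail=0; on 'd' 0 → fail=9;  out ∅∪∅=∅
  n10('dd'): parent n9 fail=0; on 'd' 0 → fail=9;  out ∅∪∅=∅
  n13('cc'): parent n12 fail=0; on 'c' 0 → fail=12;  out {4}∪∅={4}
  n14('da'): parent n9 fail=0; on 'a' 0 → fail=0;  out {5}∪∅={5}
  n5('ede'): parent n4 fail=9; on 'e' 9→0 → fail=3;  out ∅∪{2}={2}
  n11('dda'): parent n10 fail=9; on 'a' 9 → fail=14;  out {3}∪{5}={3,5}
  n6('edee'): parent n5 fail=3; on 'e' 3→0 → fail=3;  out ∅∪{2}={2}
  n7('edeee'): parent n6 fail=3; on 'e' 3→0 → fail=3;  out ∅∪{2}={2}
  n8('edeeec'): parent n7 fail=3; on 'c' 3→0 → fail=12;  out {1}∪∅={1}

Text stream:
i=0 'e': node 0→3  emit P2@[0:0]
i=1 'd': node 3→4
i=2 'e': node 4→5  emit P2@[2:2]
i=3 'e': node 5→6  emit P2@[3:3]
i=4 'e': node 6→7  emit P2@[4:4]
i=5 'c': node 7→8  emit P1@[0:5]
i=6 'b': node 8→1 (fail-walked)
i=7 'c': node 1→12 (fail-walked)
i=8 'c': node 12→13  emit P4@[7:8]
i=9 'b': node 13→1 (fail-walked)
i=10 'b': node 1→2  emit P0@[9:10]
i=11 'b': node 2→2 (fail-walked)  emit P0@[10:11]
i=12 'e': node 2→3 (fail-walked)  emit P2@[12:12]
i=13 'c': node 3→12 (fail-walked)
i=14 'c': node 12→13  emit P4@[13:14]
i=15 'c': node 13→13 (fail-walked)  emit P4@[14:15]
i=16 'c': node 13→13 (fail-walked)  emit P4@[15:16]
i=17 'e': node 13→3 (fail-walked)  emit P2@[17:17]
i=18 'b': node 3→1 (fail-walked)
i=19 'b': node 1→2  emit P0@[18:19]
i=20 'e': node 2→3 (fail-walked)  emit P2@[20:20]
i=21 'd': node 3→4
i=22 'e': node 4→5  emit P2@[22:22]
i=23 'e': node 5→6  emit P2@[23:23]
i=24 'e': node 6→7  emit P2@[24:24]
i=25 'c': node 7→8  emit P1@[20:25]
i=26 'c': node 8→13 (fail-walked)  emit P4@[25:26]
i=27 'c': node 13→13 (fail-walked)  emit P4@[26:27]
i=28 'd': node 13→9 (fail-walked)
i=29 'd': node 9→10
i=30 'a': node 10→11  emit P3@[28:30],P5@[29:30]
i=31 'c': node 11→12 (fail-walked)
i=32 'c': node 12→13  emit P4@[31:32]
i=33 'b': node 13→1 (fail-walked)
i=34 'b': node 1→2  emit P0@[33:34]
i=35 'e': node 2→3 (fail-walked)  emit P2@[35:35]
i=36 'c': node 3→12 (fail-walked)
i=37 'c': node 12→13  emit P4@[36:37]
i=38 'd': node 13→9 (fail-walked)
i=39 'e': node 9→3 (fail-walked)  emit P2@[39:39]
i=40 'e': node 3→3 (fail-walked)  emit P2@[40:40]
i=41 'd': node 3→4
i=42 'd': node 4→10 (fail-walked)
i=43 'a': node 10→11  emit P3@[41:43],P5@[42:43]
i=44 'a': node 11→0 (fail-walked)
i=45 'd': node 0→9
i=46 'b': node 9→1 (fail-walked)
i=47 'b': node 1→2  emit P0@[46:47]
i=48 'd': node 2→9 (fail-walked)
i=49 'a': node 9→14  emit P5@[48:49]
i=50 'b': node 14→1 (fail-walked)
i=51 'd': node 1→9 (fail-walked)
i=52 'c': node 9→12 (fail-walked)
i=53 'd': node 12→9 (fail-walked)
i=54 'd': node 9→10
i=55 'd': node 10→10 (fail-walked)
i=56 'b': node 10→1 (fail-walked)
i=57 'b': node 1→2  emit P0@[56:57]
i=58 'e': node 2→3 (fail-walked)  emit P2@[58:58]
i=59 'e': node 3→3 (fail-walked)  emit P2@[59:59]
i=60 'd': node 3→4
i=61 'e': node 4→5  emit P2@[61:61]
i=62 'd': node 5→4 (fail-walked)
i=63 'd': node 4→10 (fail-walked)
i=64 'a': node 10→11  emit P3@[62:64],P5@[63:64]
i=65 'e': node 11→3 (fail-walked)  emit P2@[65:65]
i=66 'd': node 3→4
i=67 'e': node 4→5  emit P2@[67:67]
i=68 'e': node 5→6  emit P2@[68:68]
i=69 'e': node 6→7  emit P2@[69:69]
i=70 'c': node 7→8  emit P1@[65:70]
i=71 'c': node 8→13 (fail-walked)  emit P4@[70:71]
i=72 'c': node 13→13 (fail-walked)  emit P4@[71:72]
i=73 'c': node 13→13 (fail-walked)  emit P4@[72:73]
i=74 'c': node 13→13 (fail-walked)  emit P4@[73:74]
i=75 'c': node 13→13 (fail-walked)  emit P4@[74:75]

All matches (sorted): [[0,2],[2,2],[3,2],[4,2],[5,1],[8,4],[10,0],[11,0],[12,2],[14,4],[15,4],[16,4],[17,2],[19,0],[20,2],[22,2],[23,2],[24,2],[25,1],[26,4],[27,4],[30,3],[30,5],[32,4],[34,0],[35,2],[37,4],[39,2],[40,2],[43,3],[43,5],[47,0],[49,5],[57,0],[58,2],[59,2],[61,2],[64,3],[64,5],[65,2],[67,2],[68,2],[69,2],[70,1],[71,4],[72,4],[73,4],[74,4],[75,4]]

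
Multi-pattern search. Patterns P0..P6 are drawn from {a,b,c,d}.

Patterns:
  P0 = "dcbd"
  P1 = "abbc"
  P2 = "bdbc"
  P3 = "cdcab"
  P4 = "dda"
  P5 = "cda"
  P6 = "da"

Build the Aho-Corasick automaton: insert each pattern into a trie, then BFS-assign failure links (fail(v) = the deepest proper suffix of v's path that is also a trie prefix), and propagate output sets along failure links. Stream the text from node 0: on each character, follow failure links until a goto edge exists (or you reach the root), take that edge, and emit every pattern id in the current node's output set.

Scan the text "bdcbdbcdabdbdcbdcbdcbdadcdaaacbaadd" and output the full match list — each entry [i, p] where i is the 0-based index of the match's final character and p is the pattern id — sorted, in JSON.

Build:
Trie nodes:
  0='ε' goto a→5 b→9 c→13 d→1
  1='d' goto a→21 c→2 d→18
  2='dc' goto b→3
  3='dcb' goto d→4
  4='dcbd' goto ·  ←P0
  5='a' goto b→6
  6='ab' goto b→7
  7='abb' goto c→8
  8='abbc' goto ·  ←P1
  9='b' goto d→10
  10='bd' goto b→11
  11='bdb' goto c→12
  12='bdbc' goto ·  ←P2
  13='c' goto d→14
  14='cd' goto a→20 c→15
  15='cdc' goto a→16
  16='cdca' goto b→17
  17='cdcab' goto ·  ←P3
  18='dd' goto a→19
  19='dda' goto ·  ←P4
  20='cda' goto ·  ←P5
  21='da' goto ·  ←P6

BFS fail/out derivation:
  fail(1) 'd': from fail(0)=0 chase 'd': 0 ⇒ 0;  out=∅∪out(0)=∅
  fail(5) 'a': from fail(0)=0 chase 'a': 0 ⇒ 0;  out=∅∪out(0)=∅
  fail(9) 'b': from fail(0)=0 chase 'b': 0 ⇒ 0;  out=∅∪out(0)=∅
  fail(13) 'c': from fail(0)=0 chase 'c': 0 ⇒ 0;  out=∅∪out(0)=∅
  fail(2) 'dc': from fail(1)=0 chase 'c': 0 ⇒ 13;  out=∅∪out(13)=∅
  fail(6) 'ab': from fail(5)=0 chase 'b': 0 ⇒ 9;  out=∅∪out(9)=∅
  fail(10) 'bd': from fail(9)=0 chase 'd': 0 ⇒ 1;  out=∅∪out(1)=∅
  fail(14) 'cd': from fail(13)=0 chase 'd': 0 ⇒ 1;  out=∅∪out(1)=∅
  fail(18) 'dd': from fail(1)=0 chase 'd': 0 ⇒ 1;  out=∅∪out(1)=∅
  fail(21) 'da': from fail(1)=0 chase 'a': 0 ⇒ 5;  out={6}∪out(5)={6}
  fail(3) 'dcb': from fail(2)=13 chase 'b': 13→0 ⇒ 9;  out=∅∪out(9)=∅
  fail(7) 'abb': from fail(6)=9 chase 'b': 9→0 ⇒ 9;  out=∅∪out(9)=∅
  fail(11) 'bdb': from fail(10)=1 chase 'b': 1→0 ⇒ 9;  out=∅∪out(9)=∅
  fail(15) 'cdc': from fail(14)=1 chase 'c': 1 ⇒ 2;  out=∅∪out(2)=∅
  fail(19) 'dda': from fail(18)=1 chase 'a': 1 ⇒ 21;  out={4}∪out(21)={4,6}
  fail(20) 'cda': from fail(14)=1 chase 'a': 1 ⇒ 21;  out={5}∪out(21)={5,6}
  fail(4) 'dcbd': from fail(3)=9 chase 'd': 9 ⇒ 10;  out={0}∪out(10)={0}
  fail(8) 'abbc': from fail(7)=9 chase 'c': 9→0 ⇒ 13;  out={1}∪out(13)={1}
  fail(12) 'bdbc': from fail(11)=9 chase 'c': 9→0 ⇒ 13;  out={2}∪out(13)={2}
  fail(16) 'cdca': from fail(15)=2 chase 'a': 2→13→0 ⇒ 5;  out=∅∪out(5)=∅
  fail(17) 'cdcab': from fail(16)=5 chase 'b': 5 ⇒ 6;  out={3}∪out(6)={3}

Text stream:
pos 0 'b': at 9
pos 1 'd': at 10
pos 2 'c': at 2 (via fail)
pos 3 'b': at 3
pos 4 'd': at 4  ** P0@[1:4]
pos 5 'b': at 11 (via fail)
pos 6 'c': at 12  ** P2@[3:6]
pos 7 'd': at 14 (via fail)
pos 8 'a': at 20  ** P5@[6:8],P6@[7:8]
pos 9 'b': at 6 (via fail)
pos 10 'd': at 10 (via fail)
pos 11 'b': at 11
pos 12 'd': at 10 (via fail)
pos 13 'c': at 2 (via fail)
pos 14 'b': at 3
pos 15 'd': at 4  ** P0@[12:15]
pos 16 'c': at 2 (via fail)
pos 17 'b': at 3
pos 18 'd': at 4  ** P0@[15:18]
pos 19 'c': at 2 (via fail)
pos 20 'b': at 3
pos 21 'd': at 4  ** P0@[18:21]
pos 22 'a': at 21 (via fail)  ** P6@[21:22]
pos 23 'd': at 1 (via fail)
pos 24 'c': at 2
pos 25 'd': at 14 (via fail)
pos 26 'a': at 20  ** P5@[24:26],P6@[25:26]
pos 27 'a': at 5 (via fail)
pos 28 'a': at 5 (via fail)
pos 29 'c': at 13 (via fail)
pos 30 'b': at 9 (via fail)
pos 31 'a': at 5 (via fail)
pos 32 'a': at 5 (via fail)
pos 33 'd': at 1 (via fail)
pos 34 'd': at 18

Result: [[4,0],[6,2],[8,5],[8,6],[15,0],[18,0],[21,0],[22,6],[26,5],[26,6]]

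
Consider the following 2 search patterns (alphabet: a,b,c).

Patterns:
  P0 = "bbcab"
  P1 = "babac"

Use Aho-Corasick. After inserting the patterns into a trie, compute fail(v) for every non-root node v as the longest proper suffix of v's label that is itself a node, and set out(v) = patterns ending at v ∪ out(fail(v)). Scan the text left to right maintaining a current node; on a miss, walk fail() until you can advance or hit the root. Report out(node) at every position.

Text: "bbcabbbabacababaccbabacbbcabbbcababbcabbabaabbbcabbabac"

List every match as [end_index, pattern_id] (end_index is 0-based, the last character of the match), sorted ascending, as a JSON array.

Build automaton:
Trie (insert patterns):
  0='ε' goto b→1
  1='b' goto a→6 b→2
  2='bb' goto c→3
  3='bbc' goto a→4
  4='bbca' goto b→5
  5='bbcab' goto ·  ←P0
  6='ba' goto b→7
  7='bab' goto a→8
  8='baba' goto c→9
  9='babac' goto ·  ←P1

BFS fail/out derivation:
  n1('b'): parent n0 fail=0; on 'b' 0 → fail=0;  out ∅∪∅=∅
  n2('bb'): parent n1 fail=0; on 'b' 0 → fail=1;  out ∅∪∅=∅
  n6('ba'): parent n1 fail=0; on 'a' 0 → fail=0;  out ∅∪∅=∅
  n3('bbc'): parent n2 fail=1; on 'c' 1→0 → fail=0;  out ∅∪∅=∅
  n7('bab'): parent n6 fail=0; on 'b' 0 → fail=1;  out ∅∪∅=∅
  n4('bbca'): parent n3 fail=0; on 'a' 0 → fail=0;  out ∅∪∅=∅
  n8('baba'): parent n7 fail=1; on 'a' 1 → fail=6;  out ∅∪∅=∅
  n5('bbcab'): parent n4 fail=0; on 'b' 0 → fail=1;  out {0}∪∅={0}
  n9('babac'): parent n8 fail=6; on 'c' 6→0 → fail=0;  out {1}∪∅={1}

Text stream:
[0] read 'b'  n0⇒n1
[1] read 'b'  n1⇒n2
[2] read 'c'  n2⇒n3
[3] read 'a'  n3⇒n4
[4] read 'b'  n4⇒n5  ** P0@[0:4]
[5] read 'b'  n5⇒n2 (via fail)
[6] read 'b'  n2⇒n2 (via fail)
[7] read 'a'  n2⇒n6 (via fail)
[8] read 'b'  n6⇒n7
[9] read 'a'  n7⇒n8
[10] read 'c'  n8⇒n9  ** P1@[6:10]
[11] read 'a'  n9⇒n0 (via fail)
[12] read 'b'  n0⇒n1
[13] read 'a'  n1⇒n6
[14] read 'b'  n6⇒n7
[15] read 'a'  n7⇒n8
[16] read 'c'  n8⇒n9  ** P1@[12:16]
[17] read 'c'  n9⇒n0 (via fail)
[18] read 'b'  n0⇒n1
[19] read 'a'  n1⇒n6
[20] read 'b'  n6⇒n7
[21] read 'a'  n7⇒n8
[22] read 'c'  n8⇒n9  ** P1@[18:22]
[23] read 'b'  n9⇒n1 (via fail)
[24] read 'b'  n1⇒n2
[25] read 'c'  n2⇒n3
[26] read 'a'  n3⇒n4
[27] read 'b'  n4⇒n5  ** P0@[23:27]
[28] read 'b'  n5⇒n2 (via fail)
[29] read 'b'  n2⇒n2 (via fail)
[30] read 'c'  n2⇒n3
[31] read 'a'  n3⇒n4
[32] read 'b'  n4⇒n5  ** P0@[28:32]
[33] read 'a'  n5⇒n6 (via fail)
[34] read 'b'  n6⇒n7
[35] read 'b'  n7⇒n2 (via fail)
[36] read 'c'  n2⇒n3
[37] read 'a'  n3⇒n4
[38] read 'b'  n4⇒n5  ** P0@[34:38]
[39] read 'b'  n5⇒n2 (via fail)
[40] read 'a'  n2⇒n6 (via fail)
[41] read 'b'  n6⇒n7
[42] read 'a'  n7⇒n8
[43] read 'a'  n8⇒n0 (via fail)
[44] read 'b'  n0⇒n1
[45] read 'b'  n1⇒n2
[46] read 'b'  n2⇒n2 (via fail)
[47] read 'c'  n2⇒n3
[48] read 'a'  n3⇒n4
[49] read 'b'  n4⇒n5  ** P0@[45:49]
[50] read 'b'  n5⇒n2 (via fail)
[51] read 'a'  n2⇒n6 (via fail)
[52] read 'b'  n6⇒n7
[53] read 'a'  n7⇒n8
[54] read 'c'  n8⇒n9  ** P1@[50:54]

All matches (sorted): [[4,0],[10,1],[16,1],[22,1],[27,0],[32,0],[38,0],[49,0],[54,1]]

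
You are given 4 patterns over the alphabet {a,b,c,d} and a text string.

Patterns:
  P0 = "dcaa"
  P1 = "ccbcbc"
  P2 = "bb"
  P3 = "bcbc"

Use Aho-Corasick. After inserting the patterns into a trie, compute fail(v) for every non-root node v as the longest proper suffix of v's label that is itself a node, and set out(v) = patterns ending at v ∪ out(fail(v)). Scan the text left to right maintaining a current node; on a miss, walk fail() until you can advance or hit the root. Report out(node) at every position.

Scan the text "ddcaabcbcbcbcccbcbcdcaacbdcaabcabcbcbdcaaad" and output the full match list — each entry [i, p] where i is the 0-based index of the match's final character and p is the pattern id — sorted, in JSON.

Build:
Trie nodes:
  0='ε' goto b→11 c→5 d→1
  1='d' goto c→2
  2='dc' goto a→3
  3='dca' goto a→4
  4='dcaa' goto ·  [P0 ends]
  5='c' goto c→6
  6='cc' goto b→7
  7='ccb' goto c→8
  8='ccbc' goto b→9
  9='ccbcb' goto c→10
  10='ccbcbc' goto ·  [P1 ends]
  11='b' goto b→12 c→13
  12='bb' goto ·  [P2 ends]
  13='bc' goto b→14
  14='bcb' goto c→15
  15='bcbc' goto ·  [P3 ends]

BFS fail/out derivation:
  fail(1) 'd': from fail(0)=0 chase 'd': 0 ⇒ 0;  out=∅∪out(0)=∅
  fail(5) 'c': from fail(0)=0 chase 'c': 0 ⇒ 0;  out=∅∪out(0)=∅
  fail(11) 'b': from fail(0)=0 chase 'b': 0 ⇒ 0;  out=∅∪out(0)=∅
  fail(2) 'dc': from fail(1)=0 chase 'c': 0 ⇒ 5;  out=∅∪out(5)=∅
  fail(6) 'cc': from fail(5)=0 chase 'c': 0 ⇒ 5;  out=∅∪out(5)=∅
  fail(12) 'bb': from fail(11)=0 chase 'b': 0 ⇒ 11;  out={2}∪out(11)={2}
  fail(13) 'bc': from fail(11)=0 chase 'c': 0 ⇒ 5;  out=∅∪out(5)=∅
  fail(3) 'dca': from fail(2)=5 chase 'a': 5→0 ⇒ 0;  out=∅∪out(0)=∅
  fail(7) 'ccb': from fail(6)=5 chase 'b': 5→0 ⇒ 11;  out=∅∪out(11)=∅
  fail(14) 'bcb': from fail(13)=5 chase 'b': 5→0 ⇒ 11;  out=∅∪out(11)=∅
  fail(4) 'dcaa': from fail(3)=0 chase 'a': 0 ⇒ 0;  out={0}∪out(0)={0}
  fail(8) 'ccbc': from fail(7)=11 chase 'c': 11 ⇒ 13;  out=∅∪out(13)=∅
  fail(15) 'bcbc': from fail(14)=11 chase 'c': 11 ⇒ 13;  out={3}∪out(13)={3}
  fail(9) 'ccbcb': from fail(8)=13 chase 'b': 13 ⇒ 14;  out=∅∪out(14)=∅
  fail(10) 'ccbcbc': from fail(9)=14 chase 'c': 14 ⇒ 15;  out={1}∪out(15)={1,3}

Text stream:
pos 0 'd': at 1
pos 1 'd': at 1 (fail-walked)
pos 2 'c': at 2
pos 3 'a': at 3
pos 4 'a': at 4  emit P0@[1:4]
pos 5 'b': at 11 (fail-walked)
pos 6 'c': at 13
pos 7 'b': at 14
pos 8 'c': at 15  emit P3@[5:8]
pos 9 'b': at 14 (fail-walked)
pos 10 'c': at 15  emit P3@[7:10]
pos 11 'b': at 14 (fail-walked)
pos 12 'c': at 15  emit P3@[9:12]
pos 13 'c': at 6 (fail-walked)
pos 14 'c': at 6 (fail-walked)
pos 15 'b': at 7
pos 16 'c': at 8
pos 17 'b': at 9
pos 18 'c': at 10  emit P1@[13:18],P3@[15:18]
pos 19 'd': at 1 (fail-walked)
pos 20 'c': at 2
pos 21 'a': at 3
pos 22 'a': at 4  emit P0@[19:22]
pos 23 'c': at 5 (fail-walked)
pos 24 'b': at 11 (fail-walked)
pos 25 'd': at 1 (fail-walked)
pos 26 'c': at 2
pos 27 'a': at 3
pos 28 'a': at 4  emit P0@[25:28]
pos 29 'b': at 11 (fail-walked)
pos 30 'c': at 13
pos 31 'a': at 0 (fail-walked)
pos 32 'b': at 11
pos 33 'c': at 13
pos 34 'b': at 14
pos 35 'c': at 15  emit P3@[32:35]
pos 36 'b': at 14 (fail-walked)
pos 37 'd': at 1 (fail-walked)
pos 38 'c': at 2
pos 39 'a': at 3
pos 40 'a': at 4  emit P0@[37:40]
pos 41 'a': at 0 (fail-walked)
pos 42 'd': at 1

All matches (sorted): [[4,0],[8,3],[10,3],[12,3],[18,1],[18,3],[22,0],[28,0],[35,3],[40,0]]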